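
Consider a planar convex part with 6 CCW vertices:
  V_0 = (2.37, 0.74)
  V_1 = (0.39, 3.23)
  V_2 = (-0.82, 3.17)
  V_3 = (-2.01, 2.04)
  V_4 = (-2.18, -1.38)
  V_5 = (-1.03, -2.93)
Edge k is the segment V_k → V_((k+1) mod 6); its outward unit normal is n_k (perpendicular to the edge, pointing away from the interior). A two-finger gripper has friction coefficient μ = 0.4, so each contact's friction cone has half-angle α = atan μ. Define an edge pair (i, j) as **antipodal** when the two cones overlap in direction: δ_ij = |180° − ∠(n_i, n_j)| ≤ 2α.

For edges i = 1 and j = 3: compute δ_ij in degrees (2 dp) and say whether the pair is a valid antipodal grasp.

α = atan 0.4 = 21.80°;  2α = 43.60°
edge 1: e_1 = (-1.21, -0.06);  n_1 = (-0.0495, +0.9988)
edge 3: e_3 = (-0.17, -3.42);  n_3 = (-0.9988, +0.0496)
∠(n_1, n_3) = 84.32°
δ = |180° − 84.32°| = 95.68°
95.68° > 2α = 43.60°  →  invalid

δ = 95.68°, invalid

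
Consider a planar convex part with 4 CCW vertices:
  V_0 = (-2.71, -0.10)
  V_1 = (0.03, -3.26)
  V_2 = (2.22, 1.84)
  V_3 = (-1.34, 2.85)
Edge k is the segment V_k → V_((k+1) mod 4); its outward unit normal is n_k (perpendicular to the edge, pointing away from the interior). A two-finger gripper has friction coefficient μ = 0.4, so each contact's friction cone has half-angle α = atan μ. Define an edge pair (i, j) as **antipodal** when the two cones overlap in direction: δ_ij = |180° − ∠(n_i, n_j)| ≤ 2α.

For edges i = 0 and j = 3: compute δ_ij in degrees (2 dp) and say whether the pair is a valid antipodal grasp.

δ = 114.16°, invalid

α = atan 0.4 = 21.80°;  2α = 43.60°
edge 0: e_0 = (+2.74, -3.16);  n_0 = (-0.7555, -0.6551)
edge 3: e_3 = (-1.37, -2.95);  n_3 = (-0.9070, +0.4212)
∠(n_0, n_3) = 65.84°
δ = |180° − 65.84°| = 114.16°
114.16° > 2α = 43.60°  →  invalid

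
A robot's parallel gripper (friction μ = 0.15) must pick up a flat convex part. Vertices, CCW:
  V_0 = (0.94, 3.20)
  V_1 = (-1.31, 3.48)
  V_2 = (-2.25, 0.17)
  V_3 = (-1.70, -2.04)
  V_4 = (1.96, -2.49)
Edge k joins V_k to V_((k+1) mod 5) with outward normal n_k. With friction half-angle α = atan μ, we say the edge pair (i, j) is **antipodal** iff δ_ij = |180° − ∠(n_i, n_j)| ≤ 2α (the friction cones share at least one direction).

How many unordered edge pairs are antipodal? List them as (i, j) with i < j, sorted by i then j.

count = 2; pairs: (0,3), (2,4)

α = atan 0.15 = 8.53°;  2α = 17.06°
n_0 = (+0.1235, +0.9923)
n_1 = (-0.9620, +0.2732)
n_2 = (-0.9704, -0.2415)
n_3 = (-0.1220, -0.9925)
n_4 = (+0.9843, +0.1764)
  (0,1): δ = 98.76°  ·
  (0,2): δ = 68.93°  ·
  (0,3): δ = 0.08°  ✓
  (0,4): δ = 107.26°  ·
  (1,2): δ = 150.17°  ·
  (1,3): δ = 81.16°  ·
  (1,4): δ = 26.02°  ·
  (2,3): δ = 110.98°  ·
  (2,4): δ = 3.81°  ✓
  (3,4): δ = 72.83°  ·
antipodal pairs: 2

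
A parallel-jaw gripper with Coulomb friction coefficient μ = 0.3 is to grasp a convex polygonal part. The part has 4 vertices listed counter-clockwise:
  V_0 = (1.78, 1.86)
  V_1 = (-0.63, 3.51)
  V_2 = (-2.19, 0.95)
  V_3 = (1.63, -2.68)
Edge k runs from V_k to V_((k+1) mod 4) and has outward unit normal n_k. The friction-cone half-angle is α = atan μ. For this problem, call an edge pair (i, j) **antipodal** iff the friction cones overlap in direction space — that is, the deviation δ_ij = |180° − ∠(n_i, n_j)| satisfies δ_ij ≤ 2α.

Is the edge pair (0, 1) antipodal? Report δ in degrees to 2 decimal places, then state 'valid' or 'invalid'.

α = atan 0.3 = 16.70°;  2α = 33.40°
edge 0: e_0 = (-2.41, +1.65);  n_0 = (+0.5649, +0.8251)
edge 1: e_1 = (-1.56, -2.56);  n_1 = (-0.8539, +0.5204)
∠(n_0, n_1) = 93.04°
δ = |180° − 93.04°| = 86.96°
86.96° > 2α = 33.40°  →  invalid

δ = 86.96°, invalid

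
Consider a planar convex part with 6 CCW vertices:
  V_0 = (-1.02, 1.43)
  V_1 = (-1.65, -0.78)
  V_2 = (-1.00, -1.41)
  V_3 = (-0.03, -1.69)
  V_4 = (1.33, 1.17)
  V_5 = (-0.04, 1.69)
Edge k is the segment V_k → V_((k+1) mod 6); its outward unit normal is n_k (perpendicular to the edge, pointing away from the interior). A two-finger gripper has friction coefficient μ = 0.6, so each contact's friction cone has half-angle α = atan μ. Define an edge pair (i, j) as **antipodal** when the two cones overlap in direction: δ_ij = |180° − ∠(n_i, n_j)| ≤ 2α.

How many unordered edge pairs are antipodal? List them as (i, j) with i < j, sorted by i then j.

α = atan 0.6 = 30.96°;  2α = 61.93°
n_0 = (-0.9617, +0.2741)
n_1 = (-0.6960, -0.7181)
n_2 = (-0.2773, -0.9608)
n_3 = (+0.9031, -0.4294)
n_4 = (+0.3549, +0.9349)
n_5 = (-0.2564, +0.9666)
  (0,1): δ = 118.19°  ·
  (0,2): δ = 90.19°  ·
  (0,3): δ = 9.52°  ✓
  (0,4): δ = 85.13°  ·
  (0,5): δ = 120.77°  ·
  (1,2): δ = 152.00°  ·
  (1,3): δ = 71.33°  ·
  (1,4): δ = 23.32°  ✓
  (1,5): δ = 58.96°  ✓
  (2,3): δ = 99.33°  ·
  (2,4): δ = 4.68°  ✓
  (2,5): δ = 30.96°  ✓
  (3,4): δ = 85.35°  ·
  (3,5): δ = 49.71°  ✓
  (4,5): δ = 144.36°  ·
antipodal pairs: 6

count = 6; pairs: (0,3), (1,4), (1,5), (2,4), (2,5), (3,5)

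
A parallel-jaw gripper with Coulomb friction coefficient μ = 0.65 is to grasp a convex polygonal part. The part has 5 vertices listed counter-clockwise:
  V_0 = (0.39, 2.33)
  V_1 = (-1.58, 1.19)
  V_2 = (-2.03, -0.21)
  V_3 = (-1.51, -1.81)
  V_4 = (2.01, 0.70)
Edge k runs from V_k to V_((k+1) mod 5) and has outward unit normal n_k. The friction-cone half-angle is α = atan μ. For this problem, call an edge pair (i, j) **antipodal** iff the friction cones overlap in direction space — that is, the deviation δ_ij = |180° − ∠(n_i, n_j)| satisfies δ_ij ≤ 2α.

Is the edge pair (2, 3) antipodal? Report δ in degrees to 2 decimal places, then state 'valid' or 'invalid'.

α = atan 0.65 = 33.02°;  2α = 66.05°
edge 2: e_2 = (+0.52, -1.60);  n_2 = (-0.9510, -0.3091)
edge 3: e_3 = (+3.52, +2.51);  n_3 = (+0.5806, -0.8142)
∠(n_2, n_3) = 107.49°
δ = |180° − 107.49°| = 72.51°
72.51° > 2α = 66.05°  →  invalid

δ = 72.51°, invalid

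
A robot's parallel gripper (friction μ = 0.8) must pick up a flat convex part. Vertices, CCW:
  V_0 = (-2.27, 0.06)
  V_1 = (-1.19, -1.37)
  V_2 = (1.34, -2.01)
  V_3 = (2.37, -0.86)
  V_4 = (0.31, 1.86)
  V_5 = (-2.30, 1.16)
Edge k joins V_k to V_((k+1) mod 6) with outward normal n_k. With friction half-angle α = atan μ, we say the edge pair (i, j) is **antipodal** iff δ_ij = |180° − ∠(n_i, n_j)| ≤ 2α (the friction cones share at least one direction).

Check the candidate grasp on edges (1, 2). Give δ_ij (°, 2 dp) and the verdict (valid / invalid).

α = atan 0.8 = 38.66°;  2α = 77.32°
edge 1: e_1 = (+2.53, -0.64);  n_1 = (-0.2452, -0.9695)
edge 2: e_2 = (+1.03, +1.15);  n_2 = (+0.7449, -0.6672)
∠(n_1, n_2) = 62.35°
δ = |180° − 62.35°| = 117.65°
117.65° > 2α = 77.32°  →  invalid

δ = 117.65°, invalid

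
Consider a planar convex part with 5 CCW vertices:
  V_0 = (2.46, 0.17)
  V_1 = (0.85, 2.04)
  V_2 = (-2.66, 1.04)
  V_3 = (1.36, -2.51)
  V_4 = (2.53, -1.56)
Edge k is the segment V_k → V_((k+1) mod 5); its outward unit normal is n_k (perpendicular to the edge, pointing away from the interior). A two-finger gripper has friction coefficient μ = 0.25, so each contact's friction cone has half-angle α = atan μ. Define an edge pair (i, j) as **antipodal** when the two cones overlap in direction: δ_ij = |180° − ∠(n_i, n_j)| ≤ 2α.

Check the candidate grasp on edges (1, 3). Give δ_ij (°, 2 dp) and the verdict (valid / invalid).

δ = 23.17°, valid

α = atan 0.25 = 14.04°;  2α = 28.07°
edge 1: e_1 = (-3.51, -1.00);  n_1 = (-0.2740, +0.9617)
edge 3: e_3 = (+1.17, +0.95);  n_3 = (+0.6303, -0.7763)
∠(n_1, n_3) = 156.83°
δ = |180° − 156.83°| = 23.17°
23.17° ≤ 2α = 28.07°  →  valid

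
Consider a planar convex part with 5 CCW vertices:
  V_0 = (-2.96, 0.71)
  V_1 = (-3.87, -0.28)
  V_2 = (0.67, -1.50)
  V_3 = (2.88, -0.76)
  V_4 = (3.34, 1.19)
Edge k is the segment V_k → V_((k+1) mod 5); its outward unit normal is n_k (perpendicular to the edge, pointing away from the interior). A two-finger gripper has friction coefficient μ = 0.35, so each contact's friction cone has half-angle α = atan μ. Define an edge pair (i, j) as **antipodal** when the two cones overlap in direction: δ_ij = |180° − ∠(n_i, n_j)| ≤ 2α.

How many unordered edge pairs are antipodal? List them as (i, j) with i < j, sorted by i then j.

count = 4; pairs: (0,2), (0,3), (1,4), (2,4)

α = atan 0.35 = 19.29°;  2α = 38.58°
n_0 = (-0.7362, +0.6767)
n_1 = (-0.2595, -0.9657)
n_2 = (+0.3175, -0.9483)
n_3 = (+0.9733, -0.2296)
n_4 = (-0.0760, +0.9971)
  (0,1): δ = 62.45°  ·
  (0,2): δ = 28.90°  ✓
  (0,3): δ = 29.32°  ✓
  (0,4): δ = 136.95°  ·
  (1,2): δ = 146.45°  ·
  (1,3): δ = 88.23°  ·
  (1,4): δ = 19.40°  ✓
  (2,3): δ = 121.79°  ·
  (2,4): δ = 14.16°  ✓
  (3,4): δ = 72.37°  ·
antipodal pairs: 4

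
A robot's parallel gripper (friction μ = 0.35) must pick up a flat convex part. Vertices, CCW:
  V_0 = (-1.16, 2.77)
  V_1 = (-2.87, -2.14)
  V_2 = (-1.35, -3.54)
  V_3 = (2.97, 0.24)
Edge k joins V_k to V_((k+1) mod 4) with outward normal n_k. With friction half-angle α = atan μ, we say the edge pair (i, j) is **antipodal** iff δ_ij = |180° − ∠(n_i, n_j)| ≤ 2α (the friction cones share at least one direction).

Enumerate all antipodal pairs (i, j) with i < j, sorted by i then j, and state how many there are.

count = 2; pairs: (0,2), (1,3)

α = atan 0.35 = 19.29°;  2α = 38.58°
n_0 = (-0.9444, +0.3289)
n_1 = (-0.6775, -0.7355)
n_2 = (+0.6585, -0.7526)
n_3 = (+0.5224, +0.8527)
  (0,1): δ = 113.45°  ·
  (0,2): δ = 29.61°  ✓
  (0,3): δ = 77.71°  ·
  (1,2): δ = 96.17°  ·
  (1,3): δ = 11.16°  ✓
  (2,3): δ = 72.68°  ·
antipodal pairs: 2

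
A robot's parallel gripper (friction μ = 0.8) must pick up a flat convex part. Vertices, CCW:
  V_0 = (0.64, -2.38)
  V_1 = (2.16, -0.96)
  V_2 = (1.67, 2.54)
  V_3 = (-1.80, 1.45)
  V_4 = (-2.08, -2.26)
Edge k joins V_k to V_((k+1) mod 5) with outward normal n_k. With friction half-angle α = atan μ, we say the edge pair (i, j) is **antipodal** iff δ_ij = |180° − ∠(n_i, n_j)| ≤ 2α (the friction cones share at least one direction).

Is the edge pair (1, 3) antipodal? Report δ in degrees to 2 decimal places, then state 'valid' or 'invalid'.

α = atan 0.8 = 38.66°;  2α = 77.32°
edge 1: e_1 = (-0.49, +3.50);  n_1 = (+0.9903, +0.1386)
edge 3: e_3 = (-0.28, -3.71);  n_3 = (-0.9972, +0.0753)
∠(n_1, n_3) = 167.71°
δ = |180° − 167.71°| = 12.29°
12.29° ≤ 2α = 77.32°  →  valid

δ = 12.29°, valid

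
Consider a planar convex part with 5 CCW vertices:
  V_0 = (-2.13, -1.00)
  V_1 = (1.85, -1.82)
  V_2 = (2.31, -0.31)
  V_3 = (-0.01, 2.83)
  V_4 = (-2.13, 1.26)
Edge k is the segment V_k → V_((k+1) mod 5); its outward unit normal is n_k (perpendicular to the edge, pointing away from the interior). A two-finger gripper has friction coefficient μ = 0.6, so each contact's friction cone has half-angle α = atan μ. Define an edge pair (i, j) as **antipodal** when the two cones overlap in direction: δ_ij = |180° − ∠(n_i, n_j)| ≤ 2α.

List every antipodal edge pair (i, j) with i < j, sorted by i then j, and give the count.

α = atan 0.6 = 30.96°;  2α = 61.93°
n_0 = (-0.2018, -0.9794)
n_1 = (+0.9566, -0.2914)
n_2 = (+0.8043, +0.5942)
n_3 = (-0.5951, +0.8036)
n_4 = (-1.0000, -0.0000)
  (0,1): δ = 95.30°  ·
  (0,2): δ = 41.90°  ✓
  (0,3): δ = 48.16°  ✓
  (0,4): δ = 101.64°  ·
  (1,2): δ = 126.60°  ·
  (1,3): δ = 36.53°  ✓
  (1,4): δ = 16.94°  ✓
  (2,3): δ = 89.94°  ·
  (2,4): δ = 36.46°  ✓
  (3,4): δ = 126.52°  ·
antipodal pairs: 5

count = 5; pairs: (0,2), (0,3), (1,3), (1,4), (2,4)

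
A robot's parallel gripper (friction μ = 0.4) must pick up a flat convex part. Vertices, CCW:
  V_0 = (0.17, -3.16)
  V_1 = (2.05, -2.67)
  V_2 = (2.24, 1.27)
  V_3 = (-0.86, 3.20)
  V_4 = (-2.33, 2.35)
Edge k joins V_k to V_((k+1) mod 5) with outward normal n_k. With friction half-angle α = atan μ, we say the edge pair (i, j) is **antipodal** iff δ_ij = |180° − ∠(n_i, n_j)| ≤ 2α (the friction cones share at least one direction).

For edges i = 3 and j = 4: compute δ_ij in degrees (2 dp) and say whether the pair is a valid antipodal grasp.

α = atan 0.4 = 21.80°;  2α = 43.60°
edge 3: e_3 = (-1.47, -0.85);  n_3 = (-0.5006, +0.8657)
edge 4: e_4 = (+2.50, -5.51);  n_4 = (-0.9106, -0.4132)
∠(n_3, n_4) = 84.37°
δ = |180° − 84.37°| = 95.63°
95.63° > 2α = 43.60°  →  invalid

δ = 95.63°, invalid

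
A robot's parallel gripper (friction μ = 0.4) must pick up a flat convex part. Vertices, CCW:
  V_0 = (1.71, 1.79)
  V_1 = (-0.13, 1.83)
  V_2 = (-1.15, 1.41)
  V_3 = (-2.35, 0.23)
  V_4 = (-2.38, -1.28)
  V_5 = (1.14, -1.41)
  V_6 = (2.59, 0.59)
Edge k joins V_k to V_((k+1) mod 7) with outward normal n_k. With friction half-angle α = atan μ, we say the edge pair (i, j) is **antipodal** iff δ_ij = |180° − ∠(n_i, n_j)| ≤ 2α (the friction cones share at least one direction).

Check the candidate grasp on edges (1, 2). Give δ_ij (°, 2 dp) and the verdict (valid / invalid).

α = atan 0.4 = 21.80°;  2α = 43.60°
edge 1: e_1 = (-1.02, -0.42);  n_1 = (-0.3807, +0.9247)
edge 2: e_2 = (-1.20, -1.18);  n_2 = (-0.7011, +0.7130)
∠(n_1, n_2) = 22.14°
δ = |180° − 22.14°| = 157.86°
157.86° > 2α = 43.60°  →  invalid

δ = 157.86°, invalid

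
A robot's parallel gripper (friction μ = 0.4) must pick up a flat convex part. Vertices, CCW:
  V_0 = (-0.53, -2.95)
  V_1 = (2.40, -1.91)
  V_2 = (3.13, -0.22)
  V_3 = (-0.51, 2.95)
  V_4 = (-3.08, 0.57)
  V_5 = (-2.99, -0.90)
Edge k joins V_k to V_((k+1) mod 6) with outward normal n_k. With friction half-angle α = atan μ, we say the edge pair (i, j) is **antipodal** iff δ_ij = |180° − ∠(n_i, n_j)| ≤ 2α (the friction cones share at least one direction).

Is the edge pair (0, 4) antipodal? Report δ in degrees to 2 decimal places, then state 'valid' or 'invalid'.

α = atan 0.4 = 21.80°;  2α = 43.60°
edge 0: e_0 = (+2.93, +1.04);  n_0 = (+0.3345, -0.9424)
edge 4: e_4 = (+0.09, -1.47);  n_4 = (-0.9981, -0.0611)
∠(n_0, n_4) = 106.04°
δ = |180° − 106.04°| = 73.96°
73.96° > 2α = 43.60°  →  invalid

δ = 73.96°, invalid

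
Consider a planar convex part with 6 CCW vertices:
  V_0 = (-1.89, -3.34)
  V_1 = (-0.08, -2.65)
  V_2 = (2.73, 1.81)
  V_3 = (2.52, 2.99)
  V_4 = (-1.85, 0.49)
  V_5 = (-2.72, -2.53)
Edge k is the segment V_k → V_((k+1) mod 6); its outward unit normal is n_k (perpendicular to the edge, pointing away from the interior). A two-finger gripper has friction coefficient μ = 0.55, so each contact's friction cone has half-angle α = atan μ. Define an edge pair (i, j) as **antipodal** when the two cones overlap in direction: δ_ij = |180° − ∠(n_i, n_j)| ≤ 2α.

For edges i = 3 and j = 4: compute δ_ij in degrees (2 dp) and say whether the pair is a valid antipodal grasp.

δ = 135.84°, invalid

α = atan 0.55 = 28.81°;  2α = 57.62°
edge 3: e_3 = (-4.37, -2.50);  n_3 = (-0.4966, +0.8680)
edge 4: e_4 = (-0.87, -3.02);  n_4 = (-0.9609, +0.2768)
∠(n_3, n_4) = 44.16°
δ = |180° − 44.16°| = 135.84°
135.84° > 2α = 57.62°  →  invalid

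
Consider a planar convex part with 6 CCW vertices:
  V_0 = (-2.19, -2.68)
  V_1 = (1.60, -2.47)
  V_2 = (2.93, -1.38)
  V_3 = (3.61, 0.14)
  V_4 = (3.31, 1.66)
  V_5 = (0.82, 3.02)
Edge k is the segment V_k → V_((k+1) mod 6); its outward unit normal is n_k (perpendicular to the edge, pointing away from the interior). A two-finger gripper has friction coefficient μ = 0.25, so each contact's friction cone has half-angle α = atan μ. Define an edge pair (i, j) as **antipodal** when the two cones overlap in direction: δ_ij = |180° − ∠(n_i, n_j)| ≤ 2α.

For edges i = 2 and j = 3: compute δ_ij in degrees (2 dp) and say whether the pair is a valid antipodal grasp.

δ = 144.73°, invalid

α = atan 0.25 = 14.04°;  2α = 28.07°
edge 2: e_2 = (+0.68, +1.52);  n_2 = (+0.9128, -0.4084)
edge 3: e_3 = (-0.30, +1.52);  n_3 = (+0.9811, +0.1936)
∠(n_2, n_3) = 35.27°
δ = |180° − 35.27°| = 144.73°
144.73° > 2α = 28.07°  →  invalid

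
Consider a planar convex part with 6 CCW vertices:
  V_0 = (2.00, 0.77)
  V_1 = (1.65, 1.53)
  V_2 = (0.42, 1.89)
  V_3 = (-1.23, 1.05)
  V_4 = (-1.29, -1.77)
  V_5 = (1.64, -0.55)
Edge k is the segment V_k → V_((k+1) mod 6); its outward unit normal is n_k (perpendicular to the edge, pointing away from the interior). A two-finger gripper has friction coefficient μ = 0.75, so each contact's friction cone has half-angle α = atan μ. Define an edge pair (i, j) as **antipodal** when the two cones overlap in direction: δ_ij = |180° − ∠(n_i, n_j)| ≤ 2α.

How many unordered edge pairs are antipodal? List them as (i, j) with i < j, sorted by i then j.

α = atan 0.75 = 36.87°;  2α = 73.74°
n_0 = (+0.9083, +0.4183)
n_1 = (+0.2809, +0.9597)
n_2 = (-0.4537, +0.8912)
n_3 = (-0.9998, +0.0213)
n_4 = (+0.3844, -0.9232)
n_5 = (+0.9648, -0.2631)
  (0,1): δ = 131.04°  ·
  (0,2): δ = 87.75°  ·
  (0,3): δ = 25.95°  ✓
  (0,4): δ = 87.88°  ·
  (0,5): δ = 140.02°  ·
  (1,2): δ = 136.71°  ·
  (1,3): δ = 74.91°  ·
  (1,4): δ = 38.92°  ✓
  (1,5): δ = 91.06°  ·
  (2,3): δ = 118.20°  ·
  (2,4): δ = 4.37°  ✓
  (2,5): δ = 47.76°  ✓
  (3,4): δ = 66.18°  ✓
  (3,5): δ = 14.04°  ✓
  (4,5): δ = 127.86°  ·
antipodal pairs: 6

count = 6; pairs: (0,3), (1,4), (2,4), (2,5), (3,4), (3,5)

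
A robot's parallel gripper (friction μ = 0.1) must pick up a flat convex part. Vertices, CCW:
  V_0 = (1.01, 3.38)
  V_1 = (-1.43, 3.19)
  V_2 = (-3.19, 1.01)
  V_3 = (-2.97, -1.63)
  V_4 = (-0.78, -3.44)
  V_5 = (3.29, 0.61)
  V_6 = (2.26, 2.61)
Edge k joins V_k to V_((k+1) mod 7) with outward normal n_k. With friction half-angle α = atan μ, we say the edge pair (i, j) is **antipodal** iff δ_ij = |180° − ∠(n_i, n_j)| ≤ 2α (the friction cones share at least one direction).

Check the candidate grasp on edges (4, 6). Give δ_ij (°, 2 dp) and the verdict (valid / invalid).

δ = 76.49°, invalid

α = atan 0.1 = 5.71°;  2α = 11.42°
edge 4: e_4 = (+4.07, +4.05);  n_4 = (+0.7054, -0.7088)
edge 6: e_6 = (-1.25, +0.77);  n_6 = (+0.5245, +0.8514)
∠(n_4, n_6) = 103.51°
δ = |180° − 103.51°| = 76.49°
76.49° > 2α = 11.42°  →  invalid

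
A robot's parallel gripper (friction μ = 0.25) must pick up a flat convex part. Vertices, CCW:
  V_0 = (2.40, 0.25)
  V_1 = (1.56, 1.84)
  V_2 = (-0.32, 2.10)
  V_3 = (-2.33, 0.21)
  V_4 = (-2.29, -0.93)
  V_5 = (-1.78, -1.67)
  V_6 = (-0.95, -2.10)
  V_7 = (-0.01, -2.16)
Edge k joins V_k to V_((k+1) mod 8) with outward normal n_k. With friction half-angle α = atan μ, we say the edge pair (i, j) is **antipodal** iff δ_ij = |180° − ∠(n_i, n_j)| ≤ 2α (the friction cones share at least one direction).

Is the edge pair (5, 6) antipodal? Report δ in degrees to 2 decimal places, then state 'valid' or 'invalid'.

δ = 156.26°, invalid

α = atan 0.25 = 14.04°;  2α = 28.07°
edge 5: e_5 = (+0.83, -0.43);  n_5 = (-0.4600, -0.8879)
edge 6: e_6 = (+0.94, -0.06);  n_6 = (-0.0637, -0.9980)
∠(n_5, n_6) = 23.74°
δ = |180° − 23.74°| = 156.26°
156.26° > 2α = 28.07°  →  invalid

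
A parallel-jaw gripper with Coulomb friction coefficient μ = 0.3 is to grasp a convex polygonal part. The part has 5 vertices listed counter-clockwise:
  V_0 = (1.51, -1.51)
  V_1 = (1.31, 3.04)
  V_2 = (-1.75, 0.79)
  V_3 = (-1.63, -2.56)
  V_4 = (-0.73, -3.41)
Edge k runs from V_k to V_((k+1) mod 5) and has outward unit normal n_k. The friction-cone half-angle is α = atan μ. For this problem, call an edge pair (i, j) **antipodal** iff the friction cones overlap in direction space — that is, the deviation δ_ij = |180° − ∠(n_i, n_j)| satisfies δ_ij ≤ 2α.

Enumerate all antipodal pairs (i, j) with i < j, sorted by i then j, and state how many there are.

α = atan 0.3 = 16.70°;  2α = 33.40°
n_0 = (+0.9990, +0.0439)
n_1 = (-0.5924, +0.8057)
n_2 = (-0.9994, -0.0358)
n_3 = (-0.6866, -0.7270)
n_4 = (+0.6469, -0.7626)
  (0,1): δ = 56.19°  ·
  (0,2): δ = 0.47°  ✓
  (0,3): δ = 44.12°  ·
  (0,4): δ = 127.79°  ·
  (1,2): δ = 124.28°  ·
  (1,3): δ = 79.69°  ·
  (1,4): δ = 3.98°  ✓
  (2,3): δ = 135.41°  ·
  (2,4): δ = 51.75°  ·
  (3,4): δ = 96.33°  ·
antipodal pairs: 2

count = 2; pairs: (0,2), (1,4)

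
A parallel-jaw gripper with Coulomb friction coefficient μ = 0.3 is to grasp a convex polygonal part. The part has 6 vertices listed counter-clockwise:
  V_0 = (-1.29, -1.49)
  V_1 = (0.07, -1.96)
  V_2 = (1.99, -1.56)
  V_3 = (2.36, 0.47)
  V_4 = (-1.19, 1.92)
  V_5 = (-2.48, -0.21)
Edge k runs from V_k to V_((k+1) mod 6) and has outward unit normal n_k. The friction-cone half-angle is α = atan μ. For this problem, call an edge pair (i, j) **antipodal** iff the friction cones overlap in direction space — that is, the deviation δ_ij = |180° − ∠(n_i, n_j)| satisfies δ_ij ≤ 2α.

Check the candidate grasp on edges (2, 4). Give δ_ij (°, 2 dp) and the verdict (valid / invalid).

α = atan 0.3 = 16.70°;  2α = 33.40°
edge 2: e_2 = (+0.37, +2.03);  n_2 = (+0.9838, -0.1793)
edge 4: e_4 = (-1.29, -2.13);  n_4 = (-0.8554, +0.5180)
∠(n_2, n_4) = 159.13°
δ = |180° − 159.13°| = 20.87°
20.87° ≤ 2α = 33.40°  →  valid

δ = 20.87°, valid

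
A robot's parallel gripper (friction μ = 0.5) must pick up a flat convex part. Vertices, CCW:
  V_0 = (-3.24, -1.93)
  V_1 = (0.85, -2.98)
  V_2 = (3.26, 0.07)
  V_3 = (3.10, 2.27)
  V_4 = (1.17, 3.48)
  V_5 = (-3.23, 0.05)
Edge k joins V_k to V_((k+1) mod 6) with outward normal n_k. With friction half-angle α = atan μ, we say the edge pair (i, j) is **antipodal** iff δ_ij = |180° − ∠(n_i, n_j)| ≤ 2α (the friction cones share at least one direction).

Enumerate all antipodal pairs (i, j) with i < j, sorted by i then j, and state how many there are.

α = atan 0.5 = 26.57°;  2α = 53.13°
n_0 = (-0.2487, -0.9686)
n_1 = (+0.7846, -0.6200)
n_2 = (+0.9974, +0.0725)
n_3 = (+0.5312, +0.8473)
n_4 = (-0.6148, +0.7887)
n_5 = (-1.0000, +0.0051)
  (0,1): δ = 113.92°  ·
  (0,2): δ = 71.44°  ·
  (0,3): δ = 17.69°  ✓
  (0,4): δ = 52.34°  ✓
  (0,5): δ = 104.11°  ·
  (1,2): δ = 137.53°  ·
  (1,3): δ = 83.77°  ·
  (1,4): δ = 13.75°  ✓
  (1,5): δ = 38.03°  ✓
  (2,3): δ = 126.25°  ·
  (2,4): δ = 56.22°  ·
  (2,5): δ = 4.45°  ✓
  (3,4): δ = 109.98°  ·
  (3,5): δ = 58.20°  ·
  (4,5): δ = 128.23°  ·
antipodal pairs: 5

count = 5; pairs: (0,3), (0,4), (1,4), (1,5), (2,5)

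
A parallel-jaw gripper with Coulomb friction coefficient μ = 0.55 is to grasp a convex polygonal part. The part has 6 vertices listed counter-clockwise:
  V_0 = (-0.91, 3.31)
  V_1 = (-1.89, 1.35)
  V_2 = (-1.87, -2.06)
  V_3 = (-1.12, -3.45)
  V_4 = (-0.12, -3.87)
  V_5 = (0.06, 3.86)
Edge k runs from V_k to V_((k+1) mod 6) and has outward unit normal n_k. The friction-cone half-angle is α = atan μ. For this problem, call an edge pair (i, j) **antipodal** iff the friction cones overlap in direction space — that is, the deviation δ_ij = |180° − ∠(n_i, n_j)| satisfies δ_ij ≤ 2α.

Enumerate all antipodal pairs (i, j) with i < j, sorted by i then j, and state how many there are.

count = 4; pairs: (0,4), (1,4), (2,4), (3,5)

α = atan 0.55 = 28.81°;  2α = 57.62°
n_0 = (-0.8944, +0.4472)
n_1 = (-1.0000, -0.0059)
n_2 = (-0.8801, -0.4749)
n_3 = (-0.3872, -0.9220)
n_4 = (+0.9997, -0.0233)
n_5 = (-0.4932, +0.8699)
  (0,1): δ = 153.10°  ·
  (0,2): δ = 125.09°  ·
  (0,3): δ = 86.22°  ·
  (0,4): δ = 25.23°  ✓
  (0,5): δ = 146.12°  ·
  (1,2): δ = 151.99°  ·
  (1,3): δ = 113.12°  ·
  (1,4): δ = 1.67°  ✓
  (1,5): δ = 119.22°  ·
  (2,3): δ = 141.13°  ·
  (2,4): δ = 29.68°  ✓
  (2,5): δ = 91.20°  ·
  (3,4): δ = 68.55°  ·
  (3,5): δ = 52.34°  ✓
  (4,5): δ = 59.11°  ·
antipodal pairs: 4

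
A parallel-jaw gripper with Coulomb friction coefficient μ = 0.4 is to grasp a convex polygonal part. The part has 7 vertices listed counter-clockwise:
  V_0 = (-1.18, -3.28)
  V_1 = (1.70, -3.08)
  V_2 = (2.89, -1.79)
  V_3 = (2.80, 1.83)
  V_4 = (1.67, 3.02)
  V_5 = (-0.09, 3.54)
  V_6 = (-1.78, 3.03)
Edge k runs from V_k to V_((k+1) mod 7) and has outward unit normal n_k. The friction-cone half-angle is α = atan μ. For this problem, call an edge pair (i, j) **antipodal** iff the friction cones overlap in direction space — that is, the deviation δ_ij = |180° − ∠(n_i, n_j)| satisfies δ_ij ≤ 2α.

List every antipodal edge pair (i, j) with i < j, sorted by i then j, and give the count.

α = atan 0.4 = 21.80°;  2α = 43.60°
n_0 = (+0.0693, -0.9976)
n_1 = (+0.7350, -0.6780)
n_2 = (+0.9997, +0.0249)
n_3 = (+0.7252, +0.6886)
n_4 = (+0.2833, +0.9590)
n_5 = (-0.2889, +0.9574)
n_6 = (-0.9955, -0.0947)
  (0,1): δ = 136.66°  ·
  (0,2): δ = 92.55°  ·
  (0,3): δ = 50.45°  ·
  (0,4): δ = 20.43°  ✓
  (0,5): δ = 12.82°  ✓
  (0,6): δ = 91.46°  ·
  (1,2): δ = 135.88°  ·
  (1,3): δ = 93.79°  ·
  (1,4): δ = 63.77°  ·
  (1,5): δ = 30.52°  ✓
  (1,6): δ = 48.12°  ·
  (2,3): δ = 137.91°  ·
  (2,4): δ = 107.88°  ·
  (2,5): δ = 74.63°  ·
  (2,6): δ = 4.01°  ✓
  (3,4): δ = 149.98°  ·
  (3,5): δ = 116.73°  ·
  (3,6): δ = 38.09°  ✓
  (4,5): δ = 146.75°  ·
  (4,6): δ = 68.11°  ·
  (5,6): δ = 101.36°  ·
antipodal pairs: 5

count = 5; pairs: (0,4), (0,5), (1,5), (2,6), (3,6)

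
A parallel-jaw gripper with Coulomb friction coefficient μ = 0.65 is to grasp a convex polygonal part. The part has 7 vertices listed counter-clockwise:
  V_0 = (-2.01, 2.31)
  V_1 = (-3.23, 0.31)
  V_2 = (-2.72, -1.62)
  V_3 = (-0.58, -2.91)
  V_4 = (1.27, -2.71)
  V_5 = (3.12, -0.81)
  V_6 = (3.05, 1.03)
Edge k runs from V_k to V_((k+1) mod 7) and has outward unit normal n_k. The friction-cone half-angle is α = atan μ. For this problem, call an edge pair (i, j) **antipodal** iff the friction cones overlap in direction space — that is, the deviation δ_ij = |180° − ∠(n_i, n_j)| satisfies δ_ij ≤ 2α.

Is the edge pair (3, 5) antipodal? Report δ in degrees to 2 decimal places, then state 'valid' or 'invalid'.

α = atan 0.65 = 33.02°;  2α = 66.05°
edge 3: e_3 = (+1.85, +0.20);  n_3 = (+0.1075, -0.9942)
edge 5: e_5 = (-0.07, +1.84);  n_5 = (+0.9993, +0.0380)
∠(n_3, n_5) = 86.01°
δ = |180° − 86.01°| = 93.99°
93.99° > 2α = 66.05°  →  invalid

δ = 93.99°, invalid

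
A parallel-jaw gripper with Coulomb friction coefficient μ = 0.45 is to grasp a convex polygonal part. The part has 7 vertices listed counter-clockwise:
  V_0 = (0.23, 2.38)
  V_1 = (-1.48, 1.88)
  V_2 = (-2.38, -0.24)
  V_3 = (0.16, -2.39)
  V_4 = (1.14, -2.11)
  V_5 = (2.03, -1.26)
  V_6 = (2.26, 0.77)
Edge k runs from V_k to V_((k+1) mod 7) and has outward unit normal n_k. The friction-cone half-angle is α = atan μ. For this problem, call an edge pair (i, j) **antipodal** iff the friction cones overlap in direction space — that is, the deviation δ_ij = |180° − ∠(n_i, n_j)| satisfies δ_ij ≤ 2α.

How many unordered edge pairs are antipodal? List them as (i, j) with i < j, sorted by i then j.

count = 5; pairs: (0,3), (0,4), (1,4), (1,5), (2,6)

α = atan 0.45 = 24.23°;  2α = 48.46°
n_0 = (-0.2806, +0.9598)
n_1 = (-0.9205, +0.3908)
n_2 = (-0.6461, -0.7633)
n_3 = (+0.2747, -0.9615)
n_4 = (+0.6907, -0.7232)
n_5 = (+0.9936, -0.1126)
n_6 = (+0.6214, +0.7835)
  (0,1): δ = 129.30°  ·
  (0,2): δ = 56.55°  ·
  (0,3): δ = 0.35°  ✓
  (0,4): δ = 27.38°  ✓
  (0,5): δ = 67.24°  ·
  (0,6): δ = 125.28°  ·
  (1,2): δ = 107.24°  ·
  (1,3): δ = 51.05°  ·
  (1,4): δ = 23.31°  ✓
  (1,5): δ = 16.54°  ✓
  (1,6): δ = 74.58°  ·
  (2,3): δ = 123.81°  ·
  (2,4): δ = 96.07°  ·
  (2,5): δ = 56.22°  ·
  (2,6): δ = 1.83°  ✓
  (3,4): δ = 152.26°  ·
  (3,5): δ = 112.41°  ·
  (3,6): δ = 54.36°  ·
  (4,5): δ = 140.15°  ·
  (4,6): δ = 82.10°  ·
  (5,6): δ = 121.95°  ·
antipodal pairs: 5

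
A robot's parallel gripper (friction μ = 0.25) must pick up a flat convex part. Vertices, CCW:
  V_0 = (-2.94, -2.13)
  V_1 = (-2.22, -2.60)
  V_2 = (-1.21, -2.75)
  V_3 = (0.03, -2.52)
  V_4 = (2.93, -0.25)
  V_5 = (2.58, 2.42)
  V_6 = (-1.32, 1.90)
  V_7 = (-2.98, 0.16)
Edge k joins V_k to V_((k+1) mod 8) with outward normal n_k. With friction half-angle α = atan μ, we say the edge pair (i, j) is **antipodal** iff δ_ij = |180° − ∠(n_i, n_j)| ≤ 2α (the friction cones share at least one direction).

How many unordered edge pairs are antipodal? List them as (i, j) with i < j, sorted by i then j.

α = atan 0.25 = 14.04°;  2α = 28.07°
n_0 = (-0.5466, -0.8374)
n_1 = (-0.1469, -0.9892)
n_2 = (+0.1824, -0.9832)
n_3 = (+0.6164, -0.7874)
n_4 = (+0.9915, +0.1300)
n_5 = (-0.1322, +0.9912)
n_6 = (-0.7235, +0.6903)
n_7 = (-0.9998, -0.0175)
  (0,1): δ = 155.31°  ·
  (0,2): δ = 136.36°  ·
  (0,3): δ = 108.81°  ·
  (0,4): δ = 49.40°  ·
  (0,5): δ = 40.73°  ·
  (0,6): δ = 79.48°  ·
  (0,7): δ = 124.14°  ·
  (1,2): δ = 161.04°  ·
  (1,3): δ = 133.50°  ·
  (1,4): δ = 74.08°  ·
  (1,5): δ = 16.04°  ✓
  (1,6): δ = 54.80°  ·
  (1,7): δ = 99.45°  ·
  (2,3): δ = 152.46°  ·
  (2,4): δ = 93.04°  ·
  (2,5): δ = 2.91°  ✓
  (2,6): δ = 35.84°  ·
  (2,7): δ = 80.49°  ·
  (3,4): δ = 120.58°  ·
  (3,5): δ = 30.46°  ·
  (3,6): δ = 8.30°  ✓
  (3,7): δ = 52.95°  ·
  (4,5): δ = 89.87°  ·
  (4,6): δ = 51.12°  ·
  (4,7): δ = 6.47°  ✓
  (5,6): δ = 141.25°  ·
  (5,7): δ = 96.59°  ·
  (6,7): δ = 135.35°  ·
antipodal pairs: 4

count = 4; pairs: (1,5), (2,5), (3,6), (4,7)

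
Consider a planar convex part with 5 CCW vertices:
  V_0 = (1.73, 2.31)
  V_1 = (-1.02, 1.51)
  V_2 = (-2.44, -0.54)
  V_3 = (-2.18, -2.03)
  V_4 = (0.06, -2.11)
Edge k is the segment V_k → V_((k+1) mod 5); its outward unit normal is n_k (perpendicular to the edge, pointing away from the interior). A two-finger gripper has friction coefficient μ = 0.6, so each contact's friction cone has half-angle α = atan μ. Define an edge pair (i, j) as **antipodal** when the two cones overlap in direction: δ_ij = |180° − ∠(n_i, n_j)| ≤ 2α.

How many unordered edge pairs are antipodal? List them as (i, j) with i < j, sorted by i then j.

α = atan 0.6 = 30.96°;  2α = 61.93°
n_0 = (-0.2793, +0.9602)
n_1 = (-0.8220, +0.5694)
n_2 = (-0.9851, -0.1719)
n_3 = (-0.0357, -0.9994)
n_4 = (+0.9355, -0.3534)
  (0,1): δ = 140.93°  ·
  (0,2): δ = 96.32°  ·
  (0,3): δ = 18.27°  ✓
  (0,4): δ = 53.08°  ✓
  (1,2): δ = 135.39°  ·
  (1,3): δ = 57.34°  ✓
  (1,4): δ = 14.01°  ✓
  (2,3): δ = 101.94°  ·
  (2,4): δ = 30.60°  ✓
  (3,4): δ = 108.65°  ·
antipodal pairs: 5

count = 5; pairs: (0,3), (0,4), (1,3), (1,4), (2,4)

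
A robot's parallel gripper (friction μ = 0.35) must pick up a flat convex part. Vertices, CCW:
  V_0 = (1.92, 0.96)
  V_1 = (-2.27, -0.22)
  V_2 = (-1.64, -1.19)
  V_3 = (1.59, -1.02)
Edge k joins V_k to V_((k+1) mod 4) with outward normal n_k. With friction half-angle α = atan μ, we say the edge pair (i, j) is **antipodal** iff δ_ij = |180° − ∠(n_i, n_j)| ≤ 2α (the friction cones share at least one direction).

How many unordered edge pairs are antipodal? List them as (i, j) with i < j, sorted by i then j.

count = 1; pairs: (0,2)

α = atan 0.35 = 19.29°;  2α = 38.58°
n_0 = (-0.2711, +0.9626)
n_1 = (-0.8386, -0.5447)
n_2 = (+0.0526, -0.9986)
n_3 = (+0.9864, -0.1644)
  (0,1): δ = 72.73°  ·
  (0,2): δ = 12.72°  ✓
  (0,3): δ = 64.81°  ·
  (1,2): δ = 119.99°  ·
  (1,3): δ = 42.47°  ·
  (2,3): δ = 102.48°  ·
antipodal pairs: 1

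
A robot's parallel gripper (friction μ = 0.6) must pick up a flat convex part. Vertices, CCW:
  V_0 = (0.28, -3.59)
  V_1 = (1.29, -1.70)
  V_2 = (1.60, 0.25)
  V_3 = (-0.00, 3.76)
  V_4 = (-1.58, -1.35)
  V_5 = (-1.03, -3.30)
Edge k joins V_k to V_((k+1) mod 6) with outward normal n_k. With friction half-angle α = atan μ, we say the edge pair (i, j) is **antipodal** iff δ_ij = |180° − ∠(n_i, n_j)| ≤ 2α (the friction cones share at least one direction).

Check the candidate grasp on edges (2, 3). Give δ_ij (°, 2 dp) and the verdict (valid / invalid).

δ = 41.69°, valid

α = atan 0.6 = 30.96°;  2α = 61.93°
edge 2: e_2 = (-1.60, +3.51);  n_2 = (+0.9099, +0.4148)
edge 3: e_3 = (-1.58, -5.11);  n_3 = (-0.9554, +0.2954)
∠(n_2, n_3) = 138.31°
δ = |180° − 138.31°| = 41.69°
41.69° ≤ 2α = 61.93°  →  valid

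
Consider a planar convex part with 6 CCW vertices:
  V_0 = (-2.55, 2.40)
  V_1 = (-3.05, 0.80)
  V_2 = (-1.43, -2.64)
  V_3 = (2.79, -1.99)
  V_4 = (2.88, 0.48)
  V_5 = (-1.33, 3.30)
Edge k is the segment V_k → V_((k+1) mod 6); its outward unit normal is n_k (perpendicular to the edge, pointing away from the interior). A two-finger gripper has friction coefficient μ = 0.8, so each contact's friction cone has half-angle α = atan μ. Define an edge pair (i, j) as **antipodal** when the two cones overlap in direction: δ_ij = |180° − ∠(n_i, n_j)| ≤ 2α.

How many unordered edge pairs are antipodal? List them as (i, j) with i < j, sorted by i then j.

count = 8; pairs: (0,2), (0,3), (0,4), (1,3), (1,4), (2,4), (2,5), (3,5)

α = atan 0.8 = 38.66°;  2α = 77.32°
n_0 = (-0.9545, +0.2983)
n_1 = (-0.9047, -0.4261)
n_2 = (+0.1522, -0.9883)
n_3 = (+0.9993, -0.0364)
n_4 = (+0.5565, +0.8308)
n_5 = (-0.5936, +0.8047)
  (0,1): δ = 137.43°  ·
  (0,2): δ = 63.89°  ✓
  (0,3): δ = 15.27°  ✓
  (0,4): δ = 73.54°  ✓
  (0,5): δ = 143.77°  ·
  (1,2): δ = 106.46°  ·
  (1,3): δ = 27.30°  ✓
  (1,4): δ = 30.97°  ✓
  (1,5): δ = 101.20°  ·
  (2,3): δ = 100.84°  ·
  (2,4): δ = 42.57°  ✓
  (2,5): δ = 27.66°  ✓
  (3,4): δ = 121.73°  ·
  (3,5): δ = 51.50°  ✓
  (4,5): δ = 109.77°  ·
antipodal pairs: 8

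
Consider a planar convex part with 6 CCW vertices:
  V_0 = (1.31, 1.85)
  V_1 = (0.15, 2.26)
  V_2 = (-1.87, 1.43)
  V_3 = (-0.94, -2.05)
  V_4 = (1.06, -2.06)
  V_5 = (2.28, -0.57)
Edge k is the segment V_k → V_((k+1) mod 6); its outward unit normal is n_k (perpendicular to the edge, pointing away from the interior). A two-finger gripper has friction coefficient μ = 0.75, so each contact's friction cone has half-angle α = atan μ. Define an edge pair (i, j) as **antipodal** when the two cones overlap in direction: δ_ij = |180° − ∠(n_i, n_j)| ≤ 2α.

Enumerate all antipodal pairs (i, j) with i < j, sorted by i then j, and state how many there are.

count = 8; pairs: (0,2), (0,3), (0,4), (1,3), (1,4), (2,4), (2,5), (3,5)

α = atan 0.75 = 36.87°;  2α = 73.74°
n_0 = (+0.3332, +0.9428)
n_1 = (-0.3801, +0.9250)
n_2 = (-0.9661, -0.2582)
n_3 = (-0.0050, -1.0000)
n_4 = (+0.7737, -0.6335)
n_5 = (+0.9282, +0.3721)
  (0,1): δ = 138.20°  ·
  (0,2): δ = 55.57°  ✓
  (0,3): δ = 19.18°  ✓
  (0,4): δ = 70.16°  ✓
  (0,5): δ = 131.31°  ·
  (1,2): δ = 97.38°  ·
  (1,3): δ = 22.62°  ✓
  (1,4): δ = 28.35°  ✓
  (1,5): δ = 89.50°  ·
  (2,3): δ = 105.25°  ·
  (2,4): δ = 54.27°  ✓
  (2,5): δ = 6.88°  ✓
  (3,4): δ = 129.02°  ·
  (3,5): δ = 67.87°  ✓
  (4,5): δ = 118.85°  ·
antipodal pairs: 8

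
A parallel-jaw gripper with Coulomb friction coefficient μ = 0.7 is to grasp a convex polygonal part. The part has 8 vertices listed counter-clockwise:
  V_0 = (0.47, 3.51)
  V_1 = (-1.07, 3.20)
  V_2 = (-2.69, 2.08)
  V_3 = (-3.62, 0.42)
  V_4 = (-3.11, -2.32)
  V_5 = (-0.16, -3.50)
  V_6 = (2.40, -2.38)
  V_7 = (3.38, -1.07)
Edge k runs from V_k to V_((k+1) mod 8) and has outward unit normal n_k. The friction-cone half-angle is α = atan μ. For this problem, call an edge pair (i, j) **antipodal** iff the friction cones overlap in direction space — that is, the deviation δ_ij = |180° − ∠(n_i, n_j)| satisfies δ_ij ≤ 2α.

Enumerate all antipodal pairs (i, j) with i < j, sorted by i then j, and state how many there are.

count = 12; pairs: (0,4), (0,5), (0,6), (1,4), (1,5), (1,6), (2,5), (2,6), (2,7), (3,6), (3,7), (4,7)

α = atan 0.7 = 34.99°;  2α = 69.98°
n_0 = (-0.1973, +0.9803)
n_1 = (-0.5687, +0.8226)
n_2 = (-0.8724, +0.4888)
n_3 = (-0.9831, -0.1830)
n_4 = (-0.3714, -0.9285)
n_5 = (+0.4008, -0.9162)
n_6 = (+0.8007, -0.5990)
n_7 = (+0.8440, +0.5363)
  (0,1): δ = 156.72°  ·
  (0,2): δ = 130.64°  ·
  (0,3): δ = 90.84°  ·
  (0,4): δ = 33.18°  ✓
  (0,5): δ = 12.25°  ✓
  (0,6): δ = 41.82°  ✓
  (0,7): δ = 111.05°  ·
  (1,2): δ = 153.92°  ·
  (1,3): δ = 114.11°  ·
  (1,4): δ = 56.46°  ✓
  (1,5): δ = 11.03°  ✓
  (1,6): δ = 18.54°  ✓
  (1,7): δ = 87.77°  ·
  (2,3): δ = 140.20°  ·
  (2,4): δ = 82.54°  ·
  (2,5): δ = 37.11°  ✓
  (2,6): δ = 7.54°  ✓
  (2,7): δ = 61.69°  ✓
  (3,4): δ = 122.35°  ·
  (3,5): δ = 76.91°  ·
  (3,6): δ = 47.34°  ✓
  (3,7): δ = 21.89°  ✓
  (4,5): δ = 134.57°  ·
  (4,6): δ = 105.00°  ·
  (4,7): δ = 35.77°  ✓
  (5,6): δ = 150.43°  ·
  (5,7): δ = 81.20°  ·
  (6,7): δ = 110.77°  ·
antipodal pairs: 12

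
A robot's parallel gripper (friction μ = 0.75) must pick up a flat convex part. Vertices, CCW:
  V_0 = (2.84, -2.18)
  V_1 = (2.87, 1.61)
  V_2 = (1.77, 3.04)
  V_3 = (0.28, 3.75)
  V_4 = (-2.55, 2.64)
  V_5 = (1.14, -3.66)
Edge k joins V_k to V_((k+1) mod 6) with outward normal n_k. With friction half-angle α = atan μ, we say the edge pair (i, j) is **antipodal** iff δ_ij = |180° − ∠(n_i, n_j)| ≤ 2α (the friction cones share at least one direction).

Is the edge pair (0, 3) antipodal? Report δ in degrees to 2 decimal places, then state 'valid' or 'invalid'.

δ = 68.13°, valid

α = atan 0.75 = 36.87°;  2α = 73.74°
edge 0: e_0 = (+0.03, +3.79);  n_0 = (+1.0000, -0.0079)
edge 3: e_3 = (-2.83, -1.11);  n_3 = (-0.3651, +0.9310)
∠(n_0, n_3) = 111.87°
δ = |180° − 111.87°| = 68.13°
68.13° ≤ 2α = 73.74°  →  valid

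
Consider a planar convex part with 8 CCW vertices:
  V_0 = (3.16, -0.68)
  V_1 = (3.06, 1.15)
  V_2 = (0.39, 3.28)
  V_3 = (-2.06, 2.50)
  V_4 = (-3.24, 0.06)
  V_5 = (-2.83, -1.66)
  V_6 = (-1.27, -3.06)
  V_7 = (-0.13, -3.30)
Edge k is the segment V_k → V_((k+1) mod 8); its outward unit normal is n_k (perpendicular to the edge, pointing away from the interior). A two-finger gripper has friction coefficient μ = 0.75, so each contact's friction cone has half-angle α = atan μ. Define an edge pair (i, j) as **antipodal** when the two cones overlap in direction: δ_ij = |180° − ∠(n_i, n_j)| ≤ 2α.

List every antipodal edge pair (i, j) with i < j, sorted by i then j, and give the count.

count = 11; pairs: (0,3), (0,4), (0,5), (1,4), (1,5), (1,6), (2,5), (2,6), (2,7), (3,7), (4,7)

α = atan 0.75 = 36.87°;  2α = 73.74°
n_0 = (+0.9985, +0.0546)
n_1 = (+0.6236, +0.7817)
n_2 = (-0.3034, +0.9529)
n_3 = (-0.9003, +0.4354)
n_4 = (-0.9727, -0.2319)
n_5 = (-0.6679, -0.7442)
n_6 = (-0.2060, -0.9785)
n_7 = (+0.6230, -0.7823)
  (0,1): δ = 131.71°  ·
  (0,2): δ = 75.47°  ·
  (0,3): δ = 28.94°  ✓
  (0,4): δ = 10.28°  ✓
  (0,5): δ = 44.97°  ✓
  (0,6): δ = 74.98°  ·
  (0,7): δ = 125.40°  ·
  (1,2): δ = 123.76°  ·
  (1,3): δ = 77.23°  ·
  (1,4): δ = 38.01°  ✓
  (1,5): δ = 3.32°  ✓
  (1,6): δ = 26.69°  ✓
  (1,7): δ = 77.11°  ·
  (2,3): δ = 133.47°  ·
  (2,4): δ = 94.25°  ·
  (2,5): δ = 59.57°  ✓
  (2,6): δ = 29.55°  ✓
  (2,7): δ = 20.87°  ✓
  (3,4): δ = 140.78°  ·
  (3,5): δ = 106.10°  ·
  (3,6): δ = 76.08°  ·
  (3,7): δ = 25.66°  ✓
  (4,5): δ = 145.31°  ·
  (4,6): δ = 115.30°  ·
  (4,7): δ = 64.88°  ✓
  (5,6): δ = 149.98°  ·
  (5,7): δ = 99.56°  ·
  (6,7): δ = 129.58°  ·
antipodal pairs: 11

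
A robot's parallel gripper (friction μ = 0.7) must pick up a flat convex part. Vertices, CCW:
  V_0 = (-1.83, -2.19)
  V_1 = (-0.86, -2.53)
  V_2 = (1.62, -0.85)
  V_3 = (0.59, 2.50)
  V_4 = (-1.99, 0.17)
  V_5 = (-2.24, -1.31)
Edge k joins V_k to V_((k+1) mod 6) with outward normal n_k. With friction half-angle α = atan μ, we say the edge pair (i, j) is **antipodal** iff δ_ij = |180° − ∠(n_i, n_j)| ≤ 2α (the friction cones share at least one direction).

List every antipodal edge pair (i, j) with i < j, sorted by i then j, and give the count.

α = atan 0.7 = 34.99°;  2α = 69.98°
n_0 = (-0.3308, -0.9437)
n_1 = (+0.5608, -0.8279)
n_2 = (+0.9558, +0.2939)
n_3 = (-0.6702, +0.7421)
n_4 = (-0.9860, +0.1666)
n_5 = (-0.9064, -0.4223)
  (0,1): δ = 126.57°  ·
  (0,2): δ = 53.59°  ✓
  (0,3): δ = 61.40°  ✓
  (0,4): δ = 99.73°  ·
  (0,5): δ = 134.30°  ·
  (1,2): δ = 107.02°  ·
  (1,3): δ = 7.97°  ✓
  (1,4): δ = 46.30°  ✓
  (1,5): δ = 80.87°  ·
  (2,3): δ = 65.01°  ✓
  (2,4): δ = 26.68°  ✓
  (2,5): δ = 7.89°  ✓
  (3,4): δ = 141.67°  ·
  (3,5): δ = 107.10°  ·
  (4,5): δ = 145.43°  ·
antipodal pairs: 7

count = 7; pairs: (0,2), (0,3), (1,3), (1,4), (2,3), (2,4), (2,5)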